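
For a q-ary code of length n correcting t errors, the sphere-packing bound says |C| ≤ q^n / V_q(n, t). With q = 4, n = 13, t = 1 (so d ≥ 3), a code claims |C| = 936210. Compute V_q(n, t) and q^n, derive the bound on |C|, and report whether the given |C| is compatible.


V_q(n, t) = 40, q^n = 67108864, Hamming bound = 1677721, |C| = 936210 ≤ bound (satisfied).

Step 1: Compute V_q(n, t) = Σ_{j=0}^1 C(n, j) (q−1)^j.
  j = 0: C(13,0)·(3)^0 = 1·1 = 1.
  j = 1: C(13,1)·(3)^1 = 13·3 = 39.
  V_q(n, t) = 1 + 39 = 40.
Step 2: q^n = 4^13 = 67108864.
Step 3: Hamming bound ⌊q^n / V_q(n,t)⌋ = ⌊67108864/40⌋ = 1677721.
Step 4: Compare |C| = 936210 to 1677721: satisfied.
The claimed |C| lies below the Hamming bound.


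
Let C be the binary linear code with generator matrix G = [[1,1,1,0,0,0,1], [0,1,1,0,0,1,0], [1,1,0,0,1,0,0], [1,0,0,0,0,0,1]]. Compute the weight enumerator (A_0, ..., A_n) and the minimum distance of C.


Weight distribution: A_0 = 1, A_1 = 1, A_2 = 2, A_3 = 6, A_4 = 5, A_5 = 1. Minimum distance d = 1.

Enumerate all 2^4 = 16 messages m ∈ F_2^4.
For each, compute codeword c = mG in F_2^7, then tally its weight.
  m = 0000 → c = 0000000, weight = 0.
  m = 1000 → c = 1110001, weight = 4.
  m = 0100 → c = 0110010, weight = 3.
  m = 1100 → c = 1000011, weight = 3.
  m = 0010 → c = 1100100, weight = 3.
  m = 1010 → c = 0010101, weight = 3.
  m = 0110 → c = 1010110, weight = 4.
  m = 1110 → c = 0100111, weight = 4.
  m = 0001 → c = 1000001, weight = 2.
  m = 1001 → c = 0110000, weight = 2.
  m = 0101 → c = 1110011, weight = 5.
  m = 1101 → c = 0000010, weight = 1.
  m = 0011 → c = 0100101, weight = 3.
  m = 1011 → c = 1010100, weight = 3.
  m = 0111 → c = 0010111, weight = 4.
  m = 1111 → c = 1100110, weight = 4.
Tally weights:
  weight 0: 1 codewords.
  weight 1: 1 codewords.
  weight 2: 2 codewords.
  weight 3: 6 codewords.
  weight 4: 5 codewords.
  weight 5: 1 codewords.
Minimum distance d = smallest w > 0 with A_w > 0 = 1.
Sanity: Σ A_w = 16 = 2^4 = 16 ✓.


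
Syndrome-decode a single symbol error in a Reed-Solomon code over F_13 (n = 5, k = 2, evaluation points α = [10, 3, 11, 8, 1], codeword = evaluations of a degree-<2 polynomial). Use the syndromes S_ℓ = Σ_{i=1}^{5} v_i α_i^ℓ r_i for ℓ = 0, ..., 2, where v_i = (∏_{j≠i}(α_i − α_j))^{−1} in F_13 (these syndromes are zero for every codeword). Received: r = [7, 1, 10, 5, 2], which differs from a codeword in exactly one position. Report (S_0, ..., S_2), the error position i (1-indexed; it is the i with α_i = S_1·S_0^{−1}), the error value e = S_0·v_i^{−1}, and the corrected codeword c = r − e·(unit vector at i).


S = (4, 1, 10), error at position 1, error magnitude e = 3, c = [4, 1, 10, 5, 2].

Step 1: column multipliers v_i = (∏_{j≠i}(α_i − α_j))^{−1} mod 13.
  i = 1 (α = 10): (10−3)(10−11)(10−8)(10−1) = 7·(−1)·2·9 = −126 ≡ 4, so v_1 = 4^{−1} = 10 (mod 13).
  i = 2 (α = 3): (3−10)(3−11)(3−8)(3−1) = (−7)·(−8)·(−5)·2 = −560 ≡ 12, so v_2 = 12^{−1} = 12 (mod 13).
  i = 3 (α = 11): (11−10)(11−3)(11−8)(11−1) = 1·8·3·10 = 240 ≡ 6, so v_3 = 6^{−1} = 11 (mod 13).
  i = 4 (α = 8): (8−10)(8−3)(8−11)(8−1) = (−2)·5·(−3)·7 = 210 ≡ 2, so v_4 = 2^{−1} = 7 (mod 13).
  i = 5 (α = 1): (1−10)(1−3)(1−11)(1−8) = (−9)·(−2)·(−10)·(−7) = 1260 ≡ 12, so v_5 = 12^{−1} = 12 (mod 13).
  v = [10, 12, 11, 7, 12].
Step 2: syndromes of r = [7, 1, 10, 5, 2] (all sums mod 13).
  S_0 = Σ v_i r_i = 10·7 + 12·1 + 11·10 + 7·5 + 12·2 = 251 ≡ 4.
  S_1 = Σ v_i α_i r_i = 10·10·7 + 12·3·1 + 11·11·10 + 7·8·5 + 12·1·2 = 2250 ≡ 1.
  α_i^2 mod 13 = [9, 9, 4, 12, 1].
  S_2 = Σ v_i α_i^2 r_i = 10·9·7 + 12·9·1 + 11·4·10 + 7·12·5 + 12·1·2 = 1622 ≡ 10.
  S = (4, 1, 10) ≠ 0, so r is not a codeword (an error is present).
Step 3: locate the error. For a single error e at position i, S_ℓ = v_i·e·α_i^ℓ, so α_err = S_1/S_0.
  S_0^{−1} = 4^{−1} = 10 (mod 13), so α_err = 1·10 = 10 ≡ 10 = α_1. Error position i = 1.
  Consistency check: S_2/S_1 = 10·1 = 10 ≡ 10 = α_err ✓ (single-error assumption holds).
Step 4: error magnitude e = S_0/v_1 = S_0·∏_{j≠1}(α_1 − α_j) = 4·4 = 16 ≡ 3 (mod 13).
Step 5: correct position 1: c_1 = r_1 − e = 7 − 3 ≡ 4 (mod 13). Hence c = [4, 1, 10, 5, 2].
  Check: interpolating c through the α_i gives m(x) = 9 + 6·x (degree < 2) with m(α_i) = c_i for every i, so c is indeed a codeword.


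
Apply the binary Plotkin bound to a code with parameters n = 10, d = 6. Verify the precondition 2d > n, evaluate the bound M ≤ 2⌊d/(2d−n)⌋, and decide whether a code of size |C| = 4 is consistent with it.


Plotkin bound M ≤ 6; given |C| = 4 ≤ bound (satisfied).

Check applicability: 2d = 12, n = 10.
2d − n = 2 > 0, so Plotkin applies.
Compute d/(2d−n) = 6/2 ≈ 3.0000.
⌊d/(2d−n)⌋ = 3.
Plotkin bound: M ≤ 2·3 = 6.
Given |C| = 4, check: satisfied.
This |C| is below the Plotkin bound.


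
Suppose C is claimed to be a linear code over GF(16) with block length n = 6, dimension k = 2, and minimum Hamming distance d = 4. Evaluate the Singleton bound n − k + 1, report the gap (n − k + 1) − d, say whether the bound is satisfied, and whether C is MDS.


Singleton RHS = n − k + 1 = 5, slack = 1, bound satisfied, not MDS.

Singleton bound: d ≤ n − k + 1.
Here n = 6, k = 2, so n − k + 1 = 5.
Given d = 4, check d ≤ 5: YES.
Slack = (n − k + 1) − d = 1.
The code is NOT MDS (slack = 1 > 0).
Description: the claimed parameters are [6, 2, 4]_16; such a code would be non-MDS.


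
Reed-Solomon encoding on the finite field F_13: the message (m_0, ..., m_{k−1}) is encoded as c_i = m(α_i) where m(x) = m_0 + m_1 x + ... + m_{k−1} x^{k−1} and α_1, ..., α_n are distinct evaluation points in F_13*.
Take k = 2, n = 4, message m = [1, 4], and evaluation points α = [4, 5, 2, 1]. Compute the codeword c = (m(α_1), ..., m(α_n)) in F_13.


c = [4, 8, 9, 5]

Message polynomial: m(x) = 1 + 4·x (mod 13).
For each evaluation point α_i, compute m(α_i) mod 13:
  α_1 = 4: Horner steps 4 → 4, so m(4) = 4.
  α_2 = 5: Horner steps 4 → 8, so m(5) = 8.
  α_3 = 2: Horner steps 4 → 9, so m(2) = 9.
  α_4 = 1: Horner steps 4 → 5, so m(1) = 5.
Codeword c = [4, 8, 9, 5] ∈ F_13^4.


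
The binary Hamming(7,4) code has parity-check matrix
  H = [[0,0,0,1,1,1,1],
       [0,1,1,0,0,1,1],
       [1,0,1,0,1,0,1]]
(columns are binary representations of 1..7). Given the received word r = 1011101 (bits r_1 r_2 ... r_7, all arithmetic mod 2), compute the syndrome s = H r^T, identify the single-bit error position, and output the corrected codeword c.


s = (1, 0, 0)^T, error position = 4, corrected codeword c = 1010101

Compute s = H r^T mod 2 one row at a time:
  s_1 = 1 + 1 + 0 + 1 = 3 ≡ 1 (mod 2).
  s_2 = 0 + 1 + 0 + 1 = 2 ≡ 0 (mod 2).
  s_3 = 1 + 1 + 1 + 1 = 4 ≡ 0 (mod 2).
s = (1, 0, 0)^T — this equals column 4 of H (binary 100), so error is at position 4.
Correct: flip bit 4 of r = 1011101 to get c = 1010101.


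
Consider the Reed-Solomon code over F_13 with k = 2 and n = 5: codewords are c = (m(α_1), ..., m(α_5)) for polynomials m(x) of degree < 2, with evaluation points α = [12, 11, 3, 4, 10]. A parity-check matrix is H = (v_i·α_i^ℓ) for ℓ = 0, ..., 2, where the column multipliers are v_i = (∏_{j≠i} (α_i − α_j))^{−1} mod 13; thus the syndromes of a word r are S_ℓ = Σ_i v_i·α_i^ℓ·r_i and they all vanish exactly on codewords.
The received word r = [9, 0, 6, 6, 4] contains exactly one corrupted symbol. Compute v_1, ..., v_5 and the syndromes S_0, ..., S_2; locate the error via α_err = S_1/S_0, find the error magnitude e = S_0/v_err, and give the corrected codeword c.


S = (2, 8, 6), error at position 4, error magnitude e = 4, c = [9, 0, 6, 2, 4].

Step 1: column multipliers v_i = (∏_{j≠i}(α_i − α_j))^{−1} mod 13.
  i = 1 (α = 12): (12−11)(12−3)(12−4)(12−10) = 1·9·8·2 = 144 ≡ 1, so v_1 = 1^{−1} = 1 (mod 13).
  i = 2 (α = 11): (11−12)(11−3)(11−4)(11−10) = (−1)·8·7·1 = −56 ≡ 9, so v_2 = 9^{−1} = 3 (mod 13).
  i = 3 (α = 3): (3−12)(3−11)(3−4)(3−10) = (−9)·(−8)·(−1)·(−7) = 504 ≡ 10, so v_3 = 10^{−1} = 4 (mod 13).
  i = 4 (α = 4): (4−12)(4−11)(4−3)(4−10) = (−8)·(−7)·1·(−6) = −336 ≡ 2, so v_4 = 2^{−1} = 7 (mod 13).
  i = 5 (α = 10): (10−12)(10−11)(10−3)(10−4) = (−2)·(−1)·7·6 = 84 ≡ 6, so v_5 = 6^{−1} = 11 (mod 13).
  v = [1, 3, 4, 7, 11].
Step 2: syndromes of r = [9, 0, 6, 6, 4] (all sums mod 13).
  S_0 = Σ v_i r_i = 1·9 + 3·0 + 4·6 + 7·6 + 11·4 = 119 ≡ 2.
  S_1 = Σ v_i α_i r_i = 1·12·9 + 3·11·0 + 4·3·6 + 7·4·6 + 11·10·4 = 788 ≡ 8.
  α_i^2 mod 13 = [1, 4, 9, 3, 9].
  S_2 = Σ v_i α_i^2 r_i = 1·1·9 + 3·4·0 + 4·9·6 + 7·3·6 + 11·9·4 = 747 ≡ 6.
  S = (2, 8, 6) ≠ 0, so r is not a codeword (an error is present).
Step 3: locate the error. For a single error e at position i, S_ℓ = v_i·e·α_i^ℓ, so α_err = S_1/S_0.
  S_0^{−1} = 2^{−1} = 7 (mod 13), so α_err = 8·7 = 56 ≡ 4 = α_4. Error position i = 4.
  Consistency check: S_2/S_1 = 6·5 = 30 ≡ 4 = α_err ✓ (single-error assumption holds).
Step 4: error magnitude e = S_0/v_4 = S_0·∏_{j≠4}(α_4 − α_j) = 2·2 = 4 ≡ 4 (mod 13).
Step 5: correct position 4: c_4 = r_4 − e = 6 − 4 ≡ 2 (mod 13). Hence c = [9, 0, 6, 2, 4].
  Check: interpolating c through the α_i gives m(x) = 5 + 9·x (degree < 2) with m(α_i) = c_i for every i, so c is indeed a codeword.


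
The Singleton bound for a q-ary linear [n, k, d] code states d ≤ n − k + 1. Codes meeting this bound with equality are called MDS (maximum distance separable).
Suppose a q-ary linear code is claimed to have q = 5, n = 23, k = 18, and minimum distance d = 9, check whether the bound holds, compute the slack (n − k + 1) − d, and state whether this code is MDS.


Singleton RHS = n − k + 1 = 6, slack = -3, bound violated (no such code; not MDS).

Singleton bound: d ≤ n − k + 1.
Here n = 23, k = 18, so n − k + 1 = 6.
Given d = 9, check d ≤ 6: NO.
Slack = (n − k + 1) − d = -3.
The slack is negative: d = 9 exceeds n − k + 1 = 6 by 3, so the Singleton bound is violated and no linear [23, 18, 9]_5 code can exist. In particular it is not MDS (MDS requires d = n − k + 1 exactly).
Description: the claimed parameters are [23, 18, 9]_5; such a code would be impossible (violates the Singleton bound).


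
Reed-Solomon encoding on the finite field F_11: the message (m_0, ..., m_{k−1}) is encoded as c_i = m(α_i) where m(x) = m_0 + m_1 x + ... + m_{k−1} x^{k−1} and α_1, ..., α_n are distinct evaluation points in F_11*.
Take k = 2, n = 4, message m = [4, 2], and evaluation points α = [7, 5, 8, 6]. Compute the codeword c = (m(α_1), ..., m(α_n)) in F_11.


c = [7, 3, 9, 5]

Message polynomial: m(x) = 4 + 2·x (mod 11).
For each evaluation point α_i, compute m(α_i) mod 11:
  α_1 = 7: Horner steps 2 → 7, so m(7) = 7.
  α_2 = 5: Horner steps 2 → 3, so m(5) = 3.
  α_3 = 8: Horner steps 2 → 9, so m(8) = 9.
  α_4 = 6: Horner steps 2 → 5, so m(6) = 5.
Codeword c = [7, 3, 9, 5] ∈ F_11^4.


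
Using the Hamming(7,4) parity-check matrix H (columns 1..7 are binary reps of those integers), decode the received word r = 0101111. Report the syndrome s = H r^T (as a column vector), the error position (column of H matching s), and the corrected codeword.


s = (0, 1, 0)^T, error position = 2, corrected codeword c = 0001111

Compute s = H r^T mod 2 one row at a time:
  s_1 = 1 + 1 + 1 + 1 = 4 ≡ 0 (mod 2).
  s_2 = 1 + 0 + 1 + 1 = 3 ≡ 1 (mod 2).
  s_3 = 0 + 0 + 1 + 1 = 2 ≡ 0 (mod 2).
s = (0, 1, 0)^T — this equals column 2 of H (binary 010), so error is at position 2.
Correct: flip bit 2 of r = 0101111 to get c = 0001111.


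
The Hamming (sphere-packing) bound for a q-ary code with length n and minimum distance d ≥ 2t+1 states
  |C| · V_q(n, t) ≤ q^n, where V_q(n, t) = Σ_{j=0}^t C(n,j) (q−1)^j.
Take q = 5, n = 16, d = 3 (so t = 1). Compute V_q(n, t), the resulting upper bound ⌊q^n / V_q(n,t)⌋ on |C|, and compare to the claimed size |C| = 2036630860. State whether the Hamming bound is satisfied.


V_q(n, t) = 65, q^n = 152587890625, Hamming bound = 2347506009, |C| = 2036630860 ≤ bound (satisfied).

Step 1: Compute V_q(n, t) = Σ_{j=0}^1 C(n, j) (q−1)^j.
  j = 0: C(16,0)·(4)^0 = 1·1 = 1.
  j = 1: C(16,1)·(4)^1 = 16·4 = 64.
  V_q(n, t) = 1 + 64 = 65.
Step 2: q^n = 5^16 = 152587890625.
Step 3: Hamming bound ⌊q^n / V_q(n,t)⌋ = ⌊152587890625/65⌋ = 2347506009.
Step 4: Compare |C| = 2036630860 to 2347506009: satisfied.
The claimed |C| lies below the Hamming bound.


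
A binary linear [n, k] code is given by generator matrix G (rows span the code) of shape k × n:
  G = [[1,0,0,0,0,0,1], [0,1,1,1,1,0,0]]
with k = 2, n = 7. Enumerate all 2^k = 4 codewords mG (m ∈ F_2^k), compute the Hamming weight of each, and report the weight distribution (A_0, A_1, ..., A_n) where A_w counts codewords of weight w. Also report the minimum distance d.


Weight distribution: A_0 = 1, A_2 = 1, A_4 = 1, A_6 = 1. Minimum distance d = 2.

Enumerate all 2^2 = 4 messages m ∈ F_2^2.
For each, compute codeword c = mG in F_2^7, then tally its weight.
  m = 00 → c = 0000000, weight = 0.
  m = 10 → c = 1000001, weight = 2.
  m = 01 → c = 0111100, weight = 4.
  m = 11 → c = 1111101, weight = 6.
Tally weights:
  weight 0: 1 codewords.
  weight 2: 1 codewords.
  weight 4: 1 codewords.
  weight 6: 1 codewords.
Minimum distance d = smallest w > 0 with A_w > 0 = 2.
Sanity: Σ A_w = 4 = 2^2 = 4 ✓.


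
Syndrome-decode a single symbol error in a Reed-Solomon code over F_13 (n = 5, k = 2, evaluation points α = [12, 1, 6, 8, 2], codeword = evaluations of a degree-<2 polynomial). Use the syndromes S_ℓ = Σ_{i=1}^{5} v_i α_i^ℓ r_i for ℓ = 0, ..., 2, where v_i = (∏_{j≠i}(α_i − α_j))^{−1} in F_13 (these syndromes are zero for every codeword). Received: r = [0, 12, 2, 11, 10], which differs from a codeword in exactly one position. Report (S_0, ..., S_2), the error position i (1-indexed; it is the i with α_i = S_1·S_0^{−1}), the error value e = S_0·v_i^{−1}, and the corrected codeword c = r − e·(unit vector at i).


S = (10, 3, 10), error at position 1, error magnitude e = 10, c = [3, 12, 2, 11, 10].

Step 1: column multipliers v_i = (∏_{j≠i}(α_i − α_j))^{−1} mod 13.
  i = 1 (α = 12): (12−1)(12−6)(12−8)(12−2) = 11·6·4·10 = 2640 ≡ 1, so v_1 = 1^{−1} = 1 (mod 13).
  i = 2 (α = 1): (1−12)(1−6)(1−8)(1−2) = (−11)·(−5)·(−7)·(−1) = 385 ≡ 8, so v_2 = 8^{−1} = 5 (mod 13).
  i = 3 (α = 6): (6−12)(6−1)(6−8)(6−2) = (−6)·5·(−2)·4 = 240 ≡ 6, so v_3 = 6^{−1} = 11 (mod 13).
  i = 4 (α = 8): (8−12)(8−1)(8−6)(8−2) = (−4)·7·2·6 = −336 ≡ 2, so v_4 = 2^{−1} = 7 (mod 13).
  i = 5 (α = 2): (2−12)(2−1)(2−6)(2−8) = (−10)·1·(−4)·(−6) = −240 ≡ 7, so v_5 = 7^{−1} = 2 (mod 13).
  v = [1, 5, 11, 7, 2].
Step 2: syndromes of r = [0, 12, 2, 11, 10] (all sums mod 13).
  S_0 = Σ v_i r_i = 1·0 + 5·12 + 11·2 + 7·11 + 2·10 = 179 ≡ 10.
  S_1 = Σ v_i α_i r_i = 1·12·0 + 5·1·12 + 11·6·2 + 7·8·11 + 2·2·10 = 848 ≡ 3.
  α_i^2 mod 13 = [1, 1, 10, 12, 4].
  S_2 = Σ v_i α_i^2 r_i = 1·1·0 + 5·1·12 + 11·10·2 + 7·12·11 + 2·4·10 = 1284 ≡ 10.
  S = (10, 3, 10) ≠ 0, so r is not a codeword (an error is present).
Step 3: locate the error. For a single error e at position i, S_ℓ = v_i·e·α_i^ℓ, so α_err = S_1/S_0.
  S_0^{−1} = 10^{−1} = 4 (mod 13), so α_err = 3·4 = 12 ≡ 12 = α_1. Error position i = 1.
  Consistency check: S_2/S_1 = 10·9 = 90 ≡ 12 = α_err ✓ (single-error assumption holds).
Step 4: error magnitude e = S_0/v_1 = S_0·∏_{j≠1}(α_1 − α_j) = 10·1 = 10 ≡ 10 (mod 13).
Step 5: correct position 1: c_1 = r_1 − e = 0 − 10 ≡ 3 (mod 13). Hence c = [3, 12, 2, 11, 10].
  Check: interpolating c through the α_i gives m(x) = 1 + 11·x (degree < 2) with m(α_i) = c_i for every i, so c is indeed a codeword.


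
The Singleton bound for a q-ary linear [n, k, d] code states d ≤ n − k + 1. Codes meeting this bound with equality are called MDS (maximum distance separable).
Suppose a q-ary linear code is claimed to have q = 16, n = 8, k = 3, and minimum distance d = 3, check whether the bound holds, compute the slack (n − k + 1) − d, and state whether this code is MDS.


Singleton RHS = n − k + 1 = 6, slack = 3, bound satisfied, not MDS.

Singleton bound: d ≤ n − k + 1.
Here n = 8, k = 3, so n − k + 1 = 6.
Given d = 3, check d ≤ 6: YES.
Slack = (n − k + 1) − d = 3.
The code is NOT MDS (slack = 3 > 0).
Description: the claimed parameters are [8, 3, 3]_16; such a code would be non-MDS.


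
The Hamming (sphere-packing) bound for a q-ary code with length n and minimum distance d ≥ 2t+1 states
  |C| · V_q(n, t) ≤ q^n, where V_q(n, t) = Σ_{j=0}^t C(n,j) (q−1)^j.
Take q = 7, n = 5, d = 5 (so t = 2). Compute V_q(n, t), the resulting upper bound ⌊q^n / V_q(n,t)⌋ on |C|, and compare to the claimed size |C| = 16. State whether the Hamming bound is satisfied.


V_q(n, t) = 391, q^n = 16807, Hamming bound = 42, |C| = 16 ≤ bound (satisfied).

Step 1: Compute V_q(n, t) = Σ_{j=0}^2 C(n, j) (q−1)^j.
  j = 0: C(5,0)·(6)^0 = 1·1 = 1.
  j = 1: C(5,1)·(6)^1 = 5·6 = 30.
  j = 2: C(5,2)·(6)^2 = 10·36 = 360.
  V_q(n, t) = 1 + 30 + 360 = 391.
Step 2: q^n = 7^5 = 16807.
Step 3: Hamming bound ⌊q^n / V_q(n,t)⌋ = ⌊16807/391⌋ = 42.
Step 4: Compare |C| = 16 to 42: satisfied.
The claimed |C| lies below the Hamming bound.


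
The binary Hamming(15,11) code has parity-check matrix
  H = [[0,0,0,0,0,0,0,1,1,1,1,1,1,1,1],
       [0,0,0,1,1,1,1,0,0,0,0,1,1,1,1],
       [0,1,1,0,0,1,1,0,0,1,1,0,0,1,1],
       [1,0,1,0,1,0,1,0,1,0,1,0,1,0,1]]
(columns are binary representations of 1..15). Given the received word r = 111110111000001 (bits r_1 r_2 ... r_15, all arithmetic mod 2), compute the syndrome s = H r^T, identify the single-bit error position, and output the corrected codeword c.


s = (1, 0, 0, 0)^T, error position = 8, corrected codeword c = 111110101000001

Compute s = H r^T mod 2 one row at a time:
  s_1 = 1 + 1 + 0 + 0 + 0 + 0 + 0 + 1 = 3 ≡ 1 (mod 2).
  s_2 = 1 + 1 + 0 + 1 + 0 + 0 + 0 + 1 = 4 ≡ 0 (mod 2).
  s_3 = 1 + 1 + 0 + 1 + 0 + 0 + 0 + 1 = 4 ≡ 0 (mod 2).
  s_4 = 1 + 1 + 1 + 1 + 1 + 0 + 0 + 1 = 6 ≡ 0 (mod 2).
s = (1, 0, 0, 0)^T — this equals column 8 of H (binary 1000), so error is at position 8.
Correct: flip bit 8 of r = 111110111000001 to get c = 111110101000001.


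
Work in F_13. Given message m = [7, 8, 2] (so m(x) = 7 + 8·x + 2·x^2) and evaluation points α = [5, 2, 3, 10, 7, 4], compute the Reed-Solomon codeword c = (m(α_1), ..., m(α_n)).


c = [6, 5, 10, 1, 5, 6]

Message polynomial: m(x) = 7 + 8·x + 2·x^2 (mod 13).
For each evaluation point α_i, compute m(α_i) mod 13:
  α_1 = 5: Horner steps 2 → 5 → 6, so m(5) = 6.
  α_2 = 2: Horner steps 2 → 12 → 5, so m(2) = 5.
  α_3 = 3: Horner steps 2 → 1 → 10, so m(3) = 10.
  α_4 = 10: Horner steps 2 → 2 → 1, so m(10) = 1.
  α_5 = 7: Horner steps 2 → 9 → 5, so m(7) = 5.
  α_6 = 4: Horner steps 2 → 3 → 6, so m(4) = 6.
Codeword c = [6, 5, 10, 1, 5, 6] ∈ F_13^6.


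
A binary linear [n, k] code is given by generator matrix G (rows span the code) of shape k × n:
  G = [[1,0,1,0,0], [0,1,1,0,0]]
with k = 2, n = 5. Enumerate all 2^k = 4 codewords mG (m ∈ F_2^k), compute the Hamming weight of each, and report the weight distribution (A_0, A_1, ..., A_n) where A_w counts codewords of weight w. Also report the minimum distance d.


Weight distribution: A_0 = 1, A_2 = 3. Minimum distance d = 2.

Enumerate all 2^2 = 4 messages m ∈ F_2^2.
For each, compute codeword c = mG in F_2^5, then tally its weight.
  m = 00 → c = 00000, weight = 0.
  m = 10 → c = 10100, weight = 2.
  m = 01 → c = 01100, weight = 2.
  m = 11 → c = 11000, weight = 2.
Tally weights:
  weight 0: 1 codewords.
  weight 2: 3 codewords.
Minimum distance d = smallest w > 0 with A_w > 0 = 2.
Sanity: Σ A_w = 4 = 2^2 = 4 ✓.


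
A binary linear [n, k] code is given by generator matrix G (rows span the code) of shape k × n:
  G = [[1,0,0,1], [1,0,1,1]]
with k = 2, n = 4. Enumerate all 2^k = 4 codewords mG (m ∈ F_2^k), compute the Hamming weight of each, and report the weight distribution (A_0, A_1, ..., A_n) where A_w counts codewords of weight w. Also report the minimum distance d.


Weight distribution: A_0 = 1, A_1 = 1, A_2 = 1, A_3 = 1. Minimum distance d = 1.

Enumerate all 2^2 = 4 messages m ∈ F_2^2.
For each, compute codeword c = mG in F_2^4, then tally its weight.
  m = 00 → c = 0000, weight = 0.
  m = 10 → c = 1001, weight = 2.
  m = 01 → c = 1011, weight = 3.
  m = 11 → c = 0010, weight = 1.
Tally weights:
  weight 0: 1 codewords.
  weight 1: 1 codewords.
  weight 2: 1 codewords.
  weight 3: 1 codewords.
Minimum distance d = smallest w > 0 with A_w > 0 = 1.
Sanity: Σ A_w = 4 = 2^2 = 4 ✓.


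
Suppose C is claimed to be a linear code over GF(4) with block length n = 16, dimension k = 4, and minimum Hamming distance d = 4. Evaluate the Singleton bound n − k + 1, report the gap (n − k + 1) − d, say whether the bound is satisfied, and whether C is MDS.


Singleton RHS = n − k + 1 = 13, slack = 9, bound satisfied, not MDS.

Singleton bound: d ≤ n − k + 1.
Here n = 16, k = 4, so n − k + 1 = 13.
Given d = 4, check d ≤ 13: YES.
Slack = (n − k + 1) − d = 9.
The code is NOT MDS (slack = 9 > 0).
Description: the claimed parameters are [16, 4, 4]_4; such a code would be non-MDS.


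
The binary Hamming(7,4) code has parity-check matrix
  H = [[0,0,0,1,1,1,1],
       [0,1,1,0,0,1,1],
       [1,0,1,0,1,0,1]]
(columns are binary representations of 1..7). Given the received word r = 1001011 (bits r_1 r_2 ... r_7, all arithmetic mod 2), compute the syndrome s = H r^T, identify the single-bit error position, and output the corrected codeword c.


s = (1, 0, 0)^T, error position = 4, corrected codeword c = 1000011

Compute s = H r^T mod 2 one row at a time:
  s_1 = 1 + 0 + 1 + 1 = 3 ≡ 1 (mod 2).
  s_2 = 0 + 0 + 1 + 1 = 2 ≡ 0 (mod 2).
  s_3 = 1 + 0 + 0 + 1 = 2 ≡ 0 (mod 2).
s = (1, 0, 0)^T — this equals column 4 of H (binary 100), so error is at position 4.
Correct: flip bit 4 of r = 1001011 to get c = 1000011.


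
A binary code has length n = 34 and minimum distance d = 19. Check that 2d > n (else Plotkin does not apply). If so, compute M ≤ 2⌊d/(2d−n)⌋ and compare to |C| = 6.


Plotkin bound M ≤ 8; given |C| = 6 ≤ bound (satisfied).

Check applicability: 2d = 38, n = 34.
2d − n = 4 > 0, so Plotkin applies.
Compute d/(2d−n) = 19/4 ≈ 4.7500.
⌊d/(2d−n)⌋ = 4.
Plotkin bound: M ≤ 2·4 = 8.
Given |C| = 6, check: satisfied.
This |C| is below the Plotkin bound.


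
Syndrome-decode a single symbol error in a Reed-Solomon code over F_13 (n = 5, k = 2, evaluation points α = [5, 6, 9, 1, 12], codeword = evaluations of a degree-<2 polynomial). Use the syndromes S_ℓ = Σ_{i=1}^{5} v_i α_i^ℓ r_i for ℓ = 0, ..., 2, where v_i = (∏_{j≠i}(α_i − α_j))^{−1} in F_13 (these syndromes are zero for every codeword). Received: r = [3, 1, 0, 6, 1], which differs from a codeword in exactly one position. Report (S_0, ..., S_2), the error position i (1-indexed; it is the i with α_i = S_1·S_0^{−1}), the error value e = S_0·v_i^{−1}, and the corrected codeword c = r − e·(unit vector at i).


S = (11, 1, 6), error at position 2, error magnitude e = 2, c = [3, 12, 0, 6, 1].

Step 1: column multipliers v_i = (∏_{j≠i}(α_i − α_j))^{−1} mod 13.
  i = 1 (α = 5): (5−6)(5−9)(5−1)(5−12) = (−1)·(−4)·4·(−7) = −112 ≡ 5, so v_1 = 5^{−1} = 8 (mod 13).
  i = 2 (α = 6): (6−5)(6−9)(6−1)(6−12) = 1·(−3)·5·(−6) = 90 ≡ 12, so v_2 = 12^{−1} = 12 (mod 13).
  i = 3 (α = 9): (9−5)(9−6)(9−1)(9−12) = 4·3·8·(−3) = −288 ≡ 11, so v_3 = 11^{−1} = 6 (mod 13).
  i = 4 (α = 1): (1−5)(1−6)(1−9)(1−12) = (−4)·(−5)·(−8)·(−11) = 1760 ≡ 5, so v_4 = 5^{−1} = 8 (mod 13).
  i = 5 (α = 12): (12−5)(12−6)(12−9)(12−1) = 7·6·3·11 = 1386 ≡ 8, so v_5 = 8^{−1} = 5 (mod 13).
  v = [8, 12, 6, 8, 5].
Step 2: syndromes of r = [3, 1, 0, 6, 1] (all sums mod 13).
  S_0 = Σ v_i r_i = 8·3 + 12·1 + 6·0 + 8·6 + 5·1 = 89 ≡ 11.
  S_1 = Σ v_i α_i r_i = 8·5·3 + 12·6·1 + 6·9·0 + 8·1·6 + 5·12·1 = 300 ≡ 1.
  α_i^2 mod 13 = [12, 10, 3, 1, 1].
  S_2 = Σ v_i α_i^2 r_i = 8·12·3 + 12·10·1 + 6·3·0 + 8·1·6 + 5·1·1 = 461 ≡ 6.
  S = (11, 1, 6) ≠ 0, so r is not a codeword (an error is present).
Step 3: locate the error. For a single error e at position i, S_ℓ = v_i·e·α_i^ℓ, so α_err = S_1/S_0.
  S_0^{−1} = 11^{−1} = 6 (mod 13), so α_err = 1·6 = 6 ≡ 6 = α_2. Error position i = 2.
  Consistency check: S_2/S_1 = 6·1 = 6 ≡ 6 = α_err ✓ (single-error assumption holds).
Step 4: error magnitude e = S_0/v_2 = S_0·∏_{j≠2}(α_2 − α_j) = 11·12 = 132 ≡ 2 (mod 13).
Step 5: correct position 2: c_2 = r_2 − e = 1 − 2 ≡ 12 (mod 13). Hence c = [3, 12, 0, 6, 1].
  Check: interpolating c through the α_i gives m(x) = 10 + 9·x (degree < 2) with m(α_i) = c_i for every i, so c is indeed a codeword.


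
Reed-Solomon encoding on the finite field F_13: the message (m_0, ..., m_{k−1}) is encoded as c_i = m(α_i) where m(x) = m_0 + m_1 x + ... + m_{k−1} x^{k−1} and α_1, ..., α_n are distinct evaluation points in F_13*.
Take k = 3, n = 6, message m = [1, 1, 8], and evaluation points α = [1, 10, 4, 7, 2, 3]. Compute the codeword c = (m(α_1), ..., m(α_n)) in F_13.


c = [10, 5, 3, 10, 9, 11]

Message polynomial: m(x) = 1 + 1·x + 8·x^2 (mod 13).
For each evaluation point α_i, compute m(α_i) mod 13:
  α_1 = 1: Horner steps 8 → 9 → 10, so m(1) = 10.
  α_2 = 10: Horner steps 8 → 3 → 5, so m(10) = 5.
  α_3 = 4: Horner steps 8 → 7 → 3, so m(4) = 3.
  α_4 = 7: Horner steps 8 → 5 → 10, so m(7) = 10.
  α_5 = 2: Horner steps 8 → 4 → 9, so m(2) = 9.
  α_6 = 3: Horner steps 8 → 12 → 11, so m(3) = 11.
Codeword c = [10, 5, 3, 10, 9, 11] ∈ F_13^6.


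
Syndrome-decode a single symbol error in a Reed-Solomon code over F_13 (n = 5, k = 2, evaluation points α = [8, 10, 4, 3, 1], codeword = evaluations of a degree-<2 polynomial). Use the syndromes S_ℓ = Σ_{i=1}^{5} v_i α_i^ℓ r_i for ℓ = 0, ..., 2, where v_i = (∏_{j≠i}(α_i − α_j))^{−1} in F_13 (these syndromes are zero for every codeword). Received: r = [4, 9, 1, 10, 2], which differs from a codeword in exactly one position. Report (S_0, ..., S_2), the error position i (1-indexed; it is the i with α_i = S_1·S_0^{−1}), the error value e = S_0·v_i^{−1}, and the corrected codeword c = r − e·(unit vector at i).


S = (5, 11, 6), error at position 2, error magnitude e = 10, c = [4, 12, 1, 10, 2].

Step 1: column multipliers v_i = (∏_{j≠i}(α_i − α_j))^{−1} mod 13.
  i = 1 (α = 8): (8−10)(8−4)(8−3)(8−1) = (−2)·4·5·7 = −280 ≡ 6, so v_1 = 6^{−1} = 11 (mod 13).
  i = 2 (α = 10): (10−8)(10−4)(10−3)(10−1) = 2·6·7·9 = 756 ≡ 2, so v_2 = 2^{−1} = 7 (mod 13).
  i = 3 (α = 4): (4−8)(4−10)(4−3)(4−1) = (−4)·(−6)·1·3 = 72 ≡ 7, so v_3 = 7^{−1} = 2 (mod 13).
  i = 4 (α = 3): (3−8)(3−10)(3−4)(3−1) = (−5)·(−7)·(−1)·2 = −70 ≡ 8, so v_4 = 8^{−1} = 5 (mod 13).
  i = 5 (α = 1): (1−8)(1−10)(1−4)(1−3) = (−7)·(−9)·(−3)·(−2) = 378 ≡ 1, so v_5 = 1^{−1} = 1 (mod 13).
  v = [11, 7, 2, 5, 1].
Step 2: syndromes of r = [4, 9, 1, 10, 2] (all sums mod 13).
  S_0 = Σ v_i r_i = 11·4 + 7·9 + 2·1 + 5·10 + 1·2 = 161 ≡ 5.
  S_1 = Σ v_i α_i r_i = 11·8·4 + 7·10·9 + 2·4·1 + 5·3·10 + 1·1·2 = 1142 ≡ 11.
  α_i^2 mod 13 = [12, 9, 3, 9, 1].
  S_2 = Σ v_i α_i^2 r_i = 11·12·4 + 7·9·9 + 2·3·1 + 5·9·10 + 1·1·2 = 1553 ≡ 6.
  S = (5, 11, 6) ≠ 0, so r is not a codeword (an error is present).
Step 3: locate the error. For a single error e at position i, S_ℓ = v_i·e·α_i^ℓ, so α_err = S_1/S_0.
  S_0^{−1} = 5^{−1} = 8 (mod 13), so α_err = 11·8 = 88 ≡ 10 = α_2. Error position i = 2.
  Consistency check: S_2/S_1 = 6·6 = 36 ≡ 10 = α_err ✓ (single-error assumption holds).
Step 4: error magnitude e = S_0/v_2 = S_0·∏_{j≠2}(α_2 − α_j) = 5·2 = 10 ≡ 10 (mod 13).
Step 5: correct position 2: c_2 = r_2 − e = 9 − 10 ≡ 12 (mod 13). Hence c = [4, 12, 1, 10, 2].
  Check: interpolating c through the α_i gives m(x) = 11 + 4·x (degree < 2) with m(α_i) = c_i for every i, so c is indeed a codeword.


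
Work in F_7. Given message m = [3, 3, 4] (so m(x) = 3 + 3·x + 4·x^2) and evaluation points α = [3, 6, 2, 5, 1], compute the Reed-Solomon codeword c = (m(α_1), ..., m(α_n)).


c = [6, 4, 4, 6, 3]

Message polynomial: m(x) = 3 + 3·x + 4·x^2 (mod 7).
For each evaluation point α_i, compute m(α_i) mod 7:
  α_1 = 3: Horner steps 4 → 1 → 6, so m(3) = 6.
  α_2 = 6: Horner steps 4 → 6 → 4, so m(6) = 4.
  α_3 = 2: Horner steps 4 → 4 → 4, so m(2) = 4.
  α_4 = 5: Horner steps 4 → 2 → 6, so m(5) = 6.
  α_5 = 1: Horner steps 4 → 0 → 3, so m(1) = 3.
Codeword c = [6, 4, 4, 6, 3] ∈ F_7^5.


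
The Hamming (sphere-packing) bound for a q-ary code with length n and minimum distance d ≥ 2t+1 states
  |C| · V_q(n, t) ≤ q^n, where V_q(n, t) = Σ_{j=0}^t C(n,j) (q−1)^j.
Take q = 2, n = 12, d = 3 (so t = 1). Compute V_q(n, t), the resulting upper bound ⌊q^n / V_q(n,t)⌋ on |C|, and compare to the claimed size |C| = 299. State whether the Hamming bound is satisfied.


V_q(n, t) = 13, q^n = 4096, Hamming bound = 315, |C| = 299 ≤ bound (satisfied).

Step 1: Compute V_q(n, t) = Σ_{j=0}^1 C(n, j) (q−1)^j.
  j = 0: C(12,0)·(1)^0 = 1·1 = 1.
  j = 1: C(12,1)·(1)^1 = 12·1 = 12.
  V_q(n, t) = 1 + 12 = 13.
Step 2: q^n = 2^12 = 4096.
Step 3: Hamming bound ⌊q^n / V_q(n,t)⌋ = ⌊4096/13⌋ = 315.
Step 4: Compare |C| = 299 to 315: satisfied.
The claimed |C| lies below the Hamming bound.


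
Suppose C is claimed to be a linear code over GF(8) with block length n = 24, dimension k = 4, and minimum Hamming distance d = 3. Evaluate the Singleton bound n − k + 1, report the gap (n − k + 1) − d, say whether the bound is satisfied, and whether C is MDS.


Singleton RHS = n − k + 1 = 21, slack = 18, bound satisfied, not MDS.

Singleton bound: d ≤ n − k + 1.
Here n = 24, k = 4, so n − k + 1 = 21.
Given d = 3, check d ≤ 21: YES.
Slack = (n − k + 1) − d = 18.
The code is NOT MDS (slack = 18 > 0).
Description: the claimed parameters are [24, 4, 3]_8; such a code would be non-MDS.


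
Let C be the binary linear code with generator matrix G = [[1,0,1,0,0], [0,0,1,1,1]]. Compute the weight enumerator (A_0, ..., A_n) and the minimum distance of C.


Weight distribution: A_0 = 1, A_2 = 1, A_3 = 2. Minimum distance d = 2.

Enumerate all 2^2 = 4 messages m ∈ F_2^2.
For each, compute codeword c = mG in F_2^5, then tally its weight.
  m = 00 → c = 00000, weight = 0.
  m = 10 → c = 10100, weight = 2.
  m = 01 → c = 00111, weight = 3.
  m = 11 → c = 10011, weight = 3.
Tally weights:
  weight 0: 1 codewords.
  weight 2: 1 codewords.
  weight 3: 2 codewords.
Minimum distance d = smallest w > 0 with A_w > 0 = 2.
Sanity: Σ A_w = 4 = 2^2 = 4 ✓.


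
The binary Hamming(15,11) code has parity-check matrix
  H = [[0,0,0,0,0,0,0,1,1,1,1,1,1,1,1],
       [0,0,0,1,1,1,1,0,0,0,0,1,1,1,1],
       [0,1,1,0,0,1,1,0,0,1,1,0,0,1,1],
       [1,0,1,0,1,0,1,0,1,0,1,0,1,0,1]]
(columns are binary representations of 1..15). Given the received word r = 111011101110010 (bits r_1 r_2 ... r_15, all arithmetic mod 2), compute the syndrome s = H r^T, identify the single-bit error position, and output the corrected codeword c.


s = (0, 0, 1, 0)^T, error position = 2, corrected codeword c = 101011101110010

Compute s = H r^T mod 2 one row at a time:
  s_1 = 0 + 1 + 1 + 1 + 0 + 0 + 1 + 0 = 4 ≡ 0 (mod 2).
  s_2 = 0 + 1 + 1 + 1 + 0 + 0 + 1 + 0 = 4 ≡ 0 (mod 2).
  s_3 = 1 + 1 + 1 + 1 + 1 + 1 + 1 + 0 = 7 ≡ 1 (mod 2).
  s_4 = 1 + 1 + 1 + 1 + 1 + 1 + 0 + 0 = 6 ≡ 0 (mod 2).
s = (0, 0, 1, 0)^T — this equals column 2 of H (binary 0010), so error is at position 2.
Correct: flip bit 2 of r = 111011101110010 to get c = 101011101110010.


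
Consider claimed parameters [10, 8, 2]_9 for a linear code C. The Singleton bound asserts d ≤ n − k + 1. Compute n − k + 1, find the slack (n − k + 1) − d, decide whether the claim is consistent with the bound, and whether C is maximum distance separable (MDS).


Singleton RHS = n − k + 1 = 3, slack = 1, bound satisfied, not MDS.

Singleton bound: d ≤ n − k + 1.
Here n = 10, k = 8, so n − k + 1 = 3.
Given d = 2, check d ≤ 3: YES.
Slack = (n − k + 1) − d = 1.
The code is NOT MDS (slack = 1 > 0).
Description: the claimed parameters are [10, 8, 2]_9; such a code would be non-MDS.


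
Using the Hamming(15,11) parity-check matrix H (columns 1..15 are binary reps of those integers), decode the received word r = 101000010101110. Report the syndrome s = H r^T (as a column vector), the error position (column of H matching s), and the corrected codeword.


s = (1, 1, 1, 1)^T, error position = 15, corrected codeword c = 101000010101111

Compute s = H r^T mod 2 one row at a time:
  s_1 = 1 + 0 + 1 + 0 + 1 + 1 + 1 + 0 = 5 ≡ 1 (mod 2).
  s_2 = 0 + 0 + 0 + 0 + 1 + 1 + 1 + 0 = 3 ≡ 1 (mod 2).
  s_3 = 0 + 1 + 0 + 0 + 1 + 0 + 1 + 0 = 3 ≡ 1 (mod 2).
  s_4 = 1 + 1 + 0 + 0 + 0 + 0 + 1 + 0 = 3 ≡ 1 (mod 2).
s = (1, 1, 1, 1)^T — this equals column 15 of H (binary 1111), so error is at position 15.
Correct: flip bit 15 of r = 101000010101110 to get c = 101000010101111.


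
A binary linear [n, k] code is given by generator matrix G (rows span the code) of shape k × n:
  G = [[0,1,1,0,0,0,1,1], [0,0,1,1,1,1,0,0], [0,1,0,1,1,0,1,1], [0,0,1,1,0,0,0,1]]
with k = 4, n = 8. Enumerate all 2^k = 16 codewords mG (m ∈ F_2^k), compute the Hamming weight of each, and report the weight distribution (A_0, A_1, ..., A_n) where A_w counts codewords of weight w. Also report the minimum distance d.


Weight distribution: A_0 = 1, A_1 = 1, A_2 = 1, A_3 = 4, A_4 = 5, A_5 = 3, A_6 = 1. Minimum distance d = 1.

Enumerate all 2^4 = 16 messages m ∈ F_2^4.
For each, compute codeword c = mG in F_2^8, then tally its weight.
  m = 0000 → c = 00000000, weight = 0.
  m = 1000 → c = 01100011, weight = 4.
  m = 0100 → c = 00111100, weight = 4.
  m = 1100 → c = 01011111, weight = 6.
  m = 0010 → c = 01011011, weight = 5.
  m = 1010 → c = 00111000, weight = 3.
  m = 0110 → c = 01100111, weight = 5.
  m = 1110 → c = 00000100, weight = 1.
  m = 0001 → c = 00110001, weight = 3.
  m = 1001 → c = 01010010, weight = 3.
  m = 0101 → c = 00001101, weight = 3.
  m = 1101 → c = 01101110, weight = 5.
  m = 0011 → c = 01101010, weight = 4.
  m = 1011 → c = 00001001, weight = 2.
  m = 0111 → c = 01010110, weight = 4.
  m = 1111 → c = 00110101, weight = 4.
Tally weights:
  weight 0: 1 codewords.
  weight 1: 1 codewords.
  weight 2: 1 codewords.
  weight 3: 4 codewords.
  weight 4: 5 codewords.
  weight 5: 3 codewords.
  weight 6: 1 codewords.
Minimum distance d = smallest w > 0 with A_w > 0 = 1.
Sanity: Σ A_w = 16 = 2^4 = 16 ✓.


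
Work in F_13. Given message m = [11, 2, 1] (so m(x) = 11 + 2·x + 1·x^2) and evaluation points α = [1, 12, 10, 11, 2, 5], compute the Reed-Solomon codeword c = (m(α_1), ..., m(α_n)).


c = [1, 10, 1, 11, 6, 7]

Message polynomial: m(x) = 11 + 2·x + 1·x^2 (mod 13).
For each evaluation point α_i, compute m(α_i) mod 13:
  α_1 = 1: Horner steps 1 → 3 → 1, so m(1) = 1.
  α_2 = 12: Horner steps 1 → 1 → 10, so m(12) = 10.
  α_3 = 10: Horner steps 1 → 12 → 1, so m(10) = 1.
  α_4 = 11: Horner steps 1 → 0 → 11, so m(11) = 11.
  α_5 = 2: Horner steps 1 → 4 → 6, so m(2) = 6.
  α_6 = 5: Horner steps 1 → 7 → 7, so m(5) = 7.
Codeword c = [1, 10, 1, 11, 6, 7] ∈ F_13^6.


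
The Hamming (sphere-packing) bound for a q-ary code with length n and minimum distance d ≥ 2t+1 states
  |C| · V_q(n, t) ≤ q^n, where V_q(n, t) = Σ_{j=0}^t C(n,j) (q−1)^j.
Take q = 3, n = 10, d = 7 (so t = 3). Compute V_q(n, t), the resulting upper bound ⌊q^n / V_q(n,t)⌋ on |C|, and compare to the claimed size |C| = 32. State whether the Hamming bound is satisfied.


V_q(n, t) = 1161, q^n = 59049, Hamming bound = 50, |C| = 32 ≤ bound (satisfied).

Step 1: Compute V_q(n, t) = Σ_{j=0}^3 C(n, j) (q−1)^j.
  j = 0: C(10,0)·(2)^0 = 1·1 = 1.
  j = 1: C(10,1)·(2)^1 = 10·2 = 20.
  j = 2: C(10,2)·(2)^2 = 45·4 = 180.
  j = 3: C(10,3)·(2)^3 = 120·8 = 960.
  V_q(n, t) = 1 + 20 + 180 + 960 = 1161.
Step 2: q^n = 3^10 = 59049.
Step 3: Hamming bound ⌊q^n / V_q(n,t)⌋ = ⌊59049/1161⌋ = 50.
Step 4: Compare |C| = 32 to 50: satisfied.
The claimed |C| lies below the Hamming bound.


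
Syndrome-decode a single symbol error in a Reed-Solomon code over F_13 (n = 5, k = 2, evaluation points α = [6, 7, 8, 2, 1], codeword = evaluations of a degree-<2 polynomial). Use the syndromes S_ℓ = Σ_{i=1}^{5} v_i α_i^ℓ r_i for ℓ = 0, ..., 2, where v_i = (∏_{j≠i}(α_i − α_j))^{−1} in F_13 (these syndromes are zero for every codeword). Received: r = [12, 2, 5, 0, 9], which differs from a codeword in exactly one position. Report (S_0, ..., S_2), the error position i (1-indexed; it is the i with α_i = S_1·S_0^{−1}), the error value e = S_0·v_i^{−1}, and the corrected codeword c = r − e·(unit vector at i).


S = (6, 6, 6), error at position 5, error magnitude e = 12, c = [12, 2, 5, 0, 10].

Step 1: column multipliers v_i = (∏_{j≠i}(α_i − α_j))^{−1} mod 13.
  i = 1 (α = 6): (6−7)(6−8)(6−2)(6−1) = (−1)·(−2)·4·5 = 40 ≡ 1, so v_1 = 1^{−1} = 1 (mod 13).
  i = 2 (α = 7): (7−6)(7−8)(7−2)(7−1) = 1·(−1)·5·6 = −30 ≡ 9, so v_2 = 9^{−1} = 3 (mod 13).
  i = 3 (α = 8): (8−6)(8−7)(8−2)(8−1) = 2·1·6·7 = 84 ≡ 6, so v_3 = 6^{−1} = 11 (mod 13).
  i = 4 (α = 2): (2−6)(2−7)(2−8)(2−1) = (−4)·(−5)·(−6)·1 = −120 ≡ 10, so v_4 = 10^{−1} = 4 (mod 13).
  i = 5 (α = 1): (1−6)(1−7)(1−8)(1−2) = (−5)·(−6)·(−7)·(−1) = 210 ≡ 2, so v_5 = 2^{−1} = 7 (mod 13).
  v = [1, 3, 11, 4, 7].
Step 2: syndromes of r = [12, 2, 5, 0, 9] (all sums mod 13).
  S_0 = Σ v_i r_i = 1·12 + 3·2 + 11·5 + 4·0 + 7·9 = 136 ≡ 6.
  S_1 = Σ v_i α_i r_i = 1·6·12 + 3·7·2 + 11·8·5 + 4·2·0 + 7·1·9 = 617 ≡ 6.
  α_i^2 mod 13 = [10, 10, 12, 4, 1].
  S_2 = Σ v_i α_i^2 r_i = 1·10·12 + 3·10·2 + 11·12·5 + 4·4·0 + 7·1·9 = 903 ≡ 6.
  S = (6, 6, 6) ≠ 0, so r is not a codeword (an error is present).
Step 3: locate the error. For a single error e at position i, S_ℓ = v_i·e·α_i^ℓ, so α_err = S_1/S_0.
  S_0^{−1} = 6^{−1} = 11 (mod 13), so α_err = 6·11 = 66 ≡ 1 = α_5. Error position i = 5.
  Consistency check: S_2/S_1 = 6·11 = 66 ≡ 1 = α_err ✓ (single-error assumption holds).
Step 4: error magnitude e = S_0/v_5 = S_0·∏_{j≠5}(α_5 − α_j) = 6·2 = 12 ≡ 12 (mod 13).
Step 5: correct position 5: c_5 = r_5 − e = 9 − 12 ≡ 10 (mod 13). Hence c = [12, 2, 5, 0, 10].
  Check: interpolating c through the α_i gives m(x) = 7 + 3·x (degree < 2) with m(α_i) = c_i for every i, so c is indeed a codeword.


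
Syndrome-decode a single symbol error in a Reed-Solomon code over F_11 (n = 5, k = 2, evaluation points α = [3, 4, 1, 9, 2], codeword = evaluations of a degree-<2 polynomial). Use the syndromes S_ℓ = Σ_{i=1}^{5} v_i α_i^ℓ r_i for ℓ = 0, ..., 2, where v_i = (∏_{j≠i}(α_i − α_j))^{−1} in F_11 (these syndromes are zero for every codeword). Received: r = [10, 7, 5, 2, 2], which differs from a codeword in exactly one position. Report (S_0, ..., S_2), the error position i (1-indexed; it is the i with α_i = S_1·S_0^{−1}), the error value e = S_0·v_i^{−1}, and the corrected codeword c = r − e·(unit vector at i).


S = (4, 3, 5), error at position 4, error magnitude e = 10, c = [10, 7, 5, 3, 2].

Step 1: column multipliers v_i = (∏_{j≠i}(α_i − α_j))^{−1} mod 11.
  i = 1 (α = 3): (3−4)(3−1)(3−9)(3−2) = (−1)·2·(−6)·1 = 12 ≡ 1, so v_1 = 1^{−1} = 1 (mod 11).
  i = 2 (α = 4): (4−3)(4−1)(4−9)(4−2) = 1·3·(−5)·2 = −30 ≡ 3, so v_2 = 3^{−1} = 4 (mod 11).
  i = 3 (α = 1): (1−3)(1−4)(1−9)(1−2) = (−2)·(−3)·(−8)·(−1) = 48 ≡ 4, so v_3 = 4^{−1} = 3 (mod 11).
  i = 4 (α = 9): (9−3)(9−4)(9−1)(9−2) = 6·5·8·7 = 1680 ≡ 8, so v_4 = 8^{−1} = 7 (mod 11).
  i = 5 (α = 2): (2−3)(2−4)(2−1)(2−9) = (−1)·(−2)·1·(−7) = −14 ≡ 8, so v_5 = 8^{−1} = 7 (mod 11).
  v = [1, 4, 3, 7, 7].
Step 2: syndromes of r = [10, 7, 5, 2, 2] (all sums mod 11).
  S_0 = Σ v_i r_i = 1·10 + 4·7 + 3·5 + 7·2 + 7·2 = 81 ≡ 4.
  S_1 = Σ v_i α_i r_i = 1·3·10 + 4·4·7 + 3·1·5 + 7·9·2 + 7·2·2 = 311 ≡ 3.
  α_i^2 mod 11 = [9, 5, 1, 4, 4].
  S_2 = Σ v_i α_i^2 r_i = 1·9·10 + 4·5·7 + 3·1·5 + 7·4·2 + 7·4·2 = 357 ≡ 5.
  S = (4, 3, 5) ≠ 0, so r is not a codeword (an error is present).
Step 3: locate the error. For a single error e at position i, S_ℓ = v_i·e·α_i^ℓ, so α_err = S_1/S_0.
  S_0^{−1} = 4^{−1} = 3 (mod 11), so α_err = 3·3 = 9 ≡ 9 = α_4. Error position i = 4.
  Consistency check: S_2/S_1 = 5·4 = 20 ≡ 9 = α_err ✓ (single-error assumption holds).
Step 4: error magnitude e = S_0/v_4 = S_0·∏_{j≠4}(α_4 − α_j) = 4·8 = 32 ≡ 10 (mod 11).
Step 5: correct position 4: c_4 = r_4 − e = 2 − 10 ≡ 3 (mod 11). Hence c = [10, 7, 5, 3, 2].
  Check: interpolating c through the α_i gives m(x) = 8 + 8·x (degree < 2) with m(α_i) = c_i for every i, so c is indeed a codeword.
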